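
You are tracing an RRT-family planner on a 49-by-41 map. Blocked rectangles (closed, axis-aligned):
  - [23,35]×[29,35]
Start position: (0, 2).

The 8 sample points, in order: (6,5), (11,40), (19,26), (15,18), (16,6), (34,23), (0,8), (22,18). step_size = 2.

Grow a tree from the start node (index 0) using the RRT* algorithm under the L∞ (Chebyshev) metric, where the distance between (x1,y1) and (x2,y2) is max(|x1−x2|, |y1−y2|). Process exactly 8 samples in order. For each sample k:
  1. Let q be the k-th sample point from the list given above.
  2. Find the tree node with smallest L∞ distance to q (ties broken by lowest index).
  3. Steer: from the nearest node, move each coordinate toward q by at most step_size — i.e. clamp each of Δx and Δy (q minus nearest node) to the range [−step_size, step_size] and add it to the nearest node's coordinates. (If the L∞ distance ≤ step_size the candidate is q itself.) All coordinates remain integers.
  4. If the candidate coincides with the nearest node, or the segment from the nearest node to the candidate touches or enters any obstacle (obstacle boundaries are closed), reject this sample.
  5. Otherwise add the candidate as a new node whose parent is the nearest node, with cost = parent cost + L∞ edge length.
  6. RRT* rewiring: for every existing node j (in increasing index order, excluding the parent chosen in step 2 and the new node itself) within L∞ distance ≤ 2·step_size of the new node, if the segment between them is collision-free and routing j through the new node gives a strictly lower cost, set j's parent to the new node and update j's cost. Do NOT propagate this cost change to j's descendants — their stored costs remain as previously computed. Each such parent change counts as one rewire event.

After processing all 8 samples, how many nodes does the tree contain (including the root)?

Node count: 9

1. q=(6,5) nearest=0 d=6 new=(2,4) → add node 1 parent=0 cost=2
2. q=(11,40) nearest=1 d=36 new=(4,6) → add node 2 parent=1 cost=4
3. q=(19,26) nearest=2 d=20 new=(6,8) → add node 3 parent=2 cost=6
4. q=(15,18) nearest=3 d=10 new=(8,10) → add node 4 parent=3 cost=8
5. q=(16,6) nearest=4 d=8 new=(10,8) → add node 5 parent=4 cost=10
6. q=(34,23) nearest=5 d=24 new=(12,10) → add node 6 parent=5 cost=12
7. q=(0,8) nearest=1 d=4 new=(0,6) → add node 7 parent=1 cost=4
8. q=(22,18) nearest=6 d=10 new=(14,12) → add node 8 parent=6 cost=14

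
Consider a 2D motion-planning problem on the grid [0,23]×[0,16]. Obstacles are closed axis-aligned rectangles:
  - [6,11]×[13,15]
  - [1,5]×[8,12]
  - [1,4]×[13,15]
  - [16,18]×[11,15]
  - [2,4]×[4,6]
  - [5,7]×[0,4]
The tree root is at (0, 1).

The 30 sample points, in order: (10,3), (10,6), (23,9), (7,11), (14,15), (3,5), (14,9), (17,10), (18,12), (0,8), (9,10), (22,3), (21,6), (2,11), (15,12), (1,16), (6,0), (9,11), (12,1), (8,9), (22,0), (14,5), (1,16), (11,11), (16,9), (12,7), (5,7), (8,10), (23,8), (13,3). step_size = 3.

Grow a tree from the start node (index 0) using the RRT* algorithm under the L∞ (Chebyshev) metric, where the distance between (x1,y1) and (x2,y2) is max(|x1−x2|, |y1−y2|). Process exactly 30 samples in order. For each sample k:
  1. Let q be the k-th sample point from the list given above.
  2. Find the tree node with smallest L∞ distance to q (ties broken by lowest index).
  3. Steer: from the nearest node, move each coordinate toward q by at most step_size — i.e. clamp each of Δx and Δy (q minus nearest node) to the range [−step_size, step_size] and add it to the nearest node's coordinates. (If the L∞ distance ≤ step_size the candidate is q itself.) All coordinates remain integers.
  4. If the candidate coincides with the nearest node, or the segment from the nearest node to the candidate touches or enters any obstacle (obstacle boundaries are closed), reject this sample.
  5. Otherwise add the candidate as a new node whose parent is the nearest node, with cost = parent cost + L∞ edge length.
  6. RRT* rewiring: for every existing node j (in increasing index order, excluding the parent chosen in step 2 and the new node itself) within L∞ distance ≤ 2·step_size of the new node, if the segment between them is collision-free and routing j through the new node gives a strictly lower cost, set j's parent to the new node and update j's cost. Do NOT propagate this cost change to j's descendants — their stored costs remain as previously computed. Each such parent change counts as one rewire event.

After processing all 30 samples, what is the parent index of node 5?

Parent of node 5: 4

1. q=(10,3) nearest=0 d=10 new=(3,3) → add node 1 parent=0 cost=3
2. q=(10,6) nearest=1 d=7 new=(6,6) → blocked by [2,4]×[4,6], reject
3. q=(23,9) nearest=1 d=20 new=(6,6) → blocked by [2,4]×[4,6], reject
4. q=(7,11) nearest=1 d=8 new=(6,6) → blocked by [2,4]×[4,6], reject
5. q=(14,15) nearest=1 d=12 new=(6,6) → blocked by [2,4]×[4,6], reject
6. q=(3,5) nearest=1 d=2 new=(3,5) → blocked by [2,4]×[4,6], reject
7. q=(14,9) nearest=1 d=11 new=(6,6) → blocked by [2,4]×[4,6], reject
8. q=(17,10) nearest=1 d=14 new=(6,6) → blocked by [2,4]×[4,6], reject
9. q=(18,12) nearest=1 d=15 new=(6,6) → blocked by [2,4]×[4,6], reject
10. q=(0,8) nearest=1 d=5 new=(0,6) → blocked by [2,4]×[4,6], reject
11. q=(9,10) nearest=1 d=7 new=(6,6) → blocked by [2,4]×[4,6], reject
12. q=(22,3) nearest=1 d=19 new=(6,3) → blocked by [5,7]×[0,4], reject
13. q=(21,6) nearest=1 d=18 new=(6,6) → blocked by [2,4]×[4,6], reject
14. q=(2,11) nearest=1 d=8 new=(2,6) → blocked by [2,4]×[4,6], reject
15. q=(15,12) nearest=1 d=12 new=(6,6) → blocked by [2,4]×[4,6], reject
16. q=(1,16) nearest=1 d=13 new=(1,6) → blocked by [2,4]×[4,6], reject
17. q=(6,0) nearest=1 d=3 new=(6,0) → blocked by [5,7]×[0,4], reject
18. q=(9,11) nearest=1 d=8 new=(6,6) → blocked by [2,4]×[4,6], reject
19. q=(12,1) nearest=1 d=9 new=(6,1) → blocked by [5,7]×[0,4], reject
20. q=(8,9) nearest=1 d=6 new=(6,6) → blocked by [2,4]×[4,6], reject
21. q=(22,0) nearest=1 d=19 new=(6,0) → blocked by [5,7]×[0,4], reject
22. q=(14,5) nearest=1 d=11 new=(6,5) → add node 2 parent=1 cost=6
23. q=(1,16) nearest=2 d=11 new=(3,8) → blocked by [1,5]×[8,12], reject
24. q=(11,11) nearest=2 d=6 new=(9,8) → add node 3 parent=2 cost=9
25. q=(16,9) nearest=3 d=7 new=(12,9) → add node 4 parent=3 cost=12
26. q=(12,7) nearest=4 d=2 new=(12,7) → add node 5 parent=4 cost=14
27. q=(5,7) nearest=2 d=2 new=(5,7) → add node 6 parent=2 cost=8
28. q=(8,10) nearest=3 d=2 new=(8,10) → add node 7 parent=3 cost=11
29. q=(23,8) nearest=4 d=11 new=(15,8) → add node 8 parent=4 cost=15
30. q=(13,3) nearest=5 d=4 new=(13,4) → add node 9 parent=5 cost=17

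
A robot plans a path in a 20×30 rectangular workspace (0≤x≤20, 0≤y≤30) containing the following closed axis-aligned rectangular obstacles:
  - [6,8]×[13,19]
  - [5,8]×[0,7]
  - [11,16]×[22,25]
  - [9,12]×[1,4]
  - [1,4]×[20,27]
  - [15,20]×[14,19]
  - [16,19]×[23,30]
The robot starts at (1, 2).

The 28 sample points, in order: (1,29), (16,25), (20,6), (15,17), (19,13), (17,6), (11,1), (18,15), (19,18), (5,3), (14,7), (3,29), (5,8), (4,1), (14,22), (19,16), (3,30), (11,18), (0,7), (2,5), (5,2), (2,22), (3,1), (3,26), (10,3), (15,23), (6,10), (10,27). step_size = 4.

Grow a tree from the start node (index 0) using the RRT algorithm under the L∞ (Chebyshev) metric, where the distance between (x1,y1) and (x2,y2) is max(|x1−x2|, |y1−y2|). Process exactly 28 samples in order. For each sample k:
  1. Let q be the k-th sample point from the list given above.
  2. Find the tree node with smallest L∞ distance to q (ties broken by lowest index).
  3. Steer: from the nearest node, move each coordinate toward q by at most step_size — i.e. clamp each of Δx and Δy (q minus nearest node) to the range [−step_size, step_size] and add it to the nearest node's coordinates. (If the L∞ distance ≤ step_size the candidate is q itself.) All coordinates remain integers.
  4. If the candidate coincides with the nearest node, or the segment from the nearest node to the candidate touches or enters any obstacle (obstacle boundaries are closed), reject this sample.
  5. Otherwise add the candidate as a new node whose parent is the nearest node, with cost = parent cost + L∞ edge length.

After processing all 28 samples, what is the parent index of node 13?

1. q=(1,29) nearest=0 d=27 new=(1,6) → add node 1 parent=0 cost=4
2. q=(16,25) nearest=1 d=19 new=(5,10) → add node 2 parent=1 cost=8
3. q=(20,6) nearest=2 d=15 new=(9,6) → blocked by [5,8]×[0,7], reject
4. q=(15,17) nearest=2 d=10 new=(9,14) → blocked by [6,8]×[13,19], reject
5. q=(19,13) nearest=2 d=14 new=(9,13) → add node 3 parent=2 cost=12
6. q=(17,6) nearest=3 d=8 new=(13,9) → add node 4 parent=3 cost=16
7. q=(11,1) nearest=4 d=8 new=(11,5) → add node 5 parent=4 cost=20
8. q=(18,15) nearest=4 d=6 new=(17,13) → add node 6 parent=4 cost=20
9. q=(19,18) nearest=6 d=5 new=(19,17) → blocked by [15,20]×[14,19], reject
10. q=(5,3) nearest=0 d=4 new=(5,3) → blocked by [5,8]×[0,7], reject
11. q=(14,7) nearest=4 d=2 new=(14,7) → add node 7 parent=4 cost=18
12. q=(3,29) nearest=3 d=16 new=(5,17) → blocked by [6,8]×[13,19], reject
13. q=(5,8) nearest=2 d=2 new=(5,8) → add node 8 parent=2 cost=10
14. q=(4,1) nearest=0 d=3 new=(4,1) → add node 9 parent=0 cost=3
15. q=(14,22) nearest=3 d=9 new=(13,17) → add node 10 parent=3 cost=16
16. q=(19,16) nearest=6 d=3 new=(19,16) → blocked by [15,20]×[14,19], reject
17. q=(3,30) nearest=10 d=13 new=(9,21) → add node 11 parent=10 cost=20
18. q=(11,18) nearest=10 d=2 new=(11,18) → add node 12 parent=10 cost=18
19. q=(0,7) nearest=1 d=1 new=(0,7) → add node 13 parent=1 cost=5
20. q=(2,5) nearest=1 d=1 new=(2,5) → add node 14 parent=1 cost=5
21. q=(5,2) nearest=9 d=1 new=(5,2) → blocked by [5,8]×[0,7], reject
22. q=(2,22) nearest=11 d=7 new=(5,22) → add node 15 parent=11 cost=24
23. q=(3,1) nearest=9 d=1 new=(3,1) → add node 16 parent=9 cost=4
24. q=(3,26) nearest=15 d=4 new=(3,26) → blocked by [1,4]×[20,27], reject
25. q=(10,3) nearest=5 d=2 new=(10,3) → blocked by [9,12]×[1,4], reject
26. q=(15,23) nearest=12 d=5 new=(15,22) → blocked by [11,16]×[22,25], reject
27. q=(6,10) nearest=2 d=1 new=(6,10) → add node 17 parent=2 cost=9
28. q=(10,27) nearest=15 d=5 new=(9,26) → add node 18 parent=15 cost=28

Parent of node 13: 1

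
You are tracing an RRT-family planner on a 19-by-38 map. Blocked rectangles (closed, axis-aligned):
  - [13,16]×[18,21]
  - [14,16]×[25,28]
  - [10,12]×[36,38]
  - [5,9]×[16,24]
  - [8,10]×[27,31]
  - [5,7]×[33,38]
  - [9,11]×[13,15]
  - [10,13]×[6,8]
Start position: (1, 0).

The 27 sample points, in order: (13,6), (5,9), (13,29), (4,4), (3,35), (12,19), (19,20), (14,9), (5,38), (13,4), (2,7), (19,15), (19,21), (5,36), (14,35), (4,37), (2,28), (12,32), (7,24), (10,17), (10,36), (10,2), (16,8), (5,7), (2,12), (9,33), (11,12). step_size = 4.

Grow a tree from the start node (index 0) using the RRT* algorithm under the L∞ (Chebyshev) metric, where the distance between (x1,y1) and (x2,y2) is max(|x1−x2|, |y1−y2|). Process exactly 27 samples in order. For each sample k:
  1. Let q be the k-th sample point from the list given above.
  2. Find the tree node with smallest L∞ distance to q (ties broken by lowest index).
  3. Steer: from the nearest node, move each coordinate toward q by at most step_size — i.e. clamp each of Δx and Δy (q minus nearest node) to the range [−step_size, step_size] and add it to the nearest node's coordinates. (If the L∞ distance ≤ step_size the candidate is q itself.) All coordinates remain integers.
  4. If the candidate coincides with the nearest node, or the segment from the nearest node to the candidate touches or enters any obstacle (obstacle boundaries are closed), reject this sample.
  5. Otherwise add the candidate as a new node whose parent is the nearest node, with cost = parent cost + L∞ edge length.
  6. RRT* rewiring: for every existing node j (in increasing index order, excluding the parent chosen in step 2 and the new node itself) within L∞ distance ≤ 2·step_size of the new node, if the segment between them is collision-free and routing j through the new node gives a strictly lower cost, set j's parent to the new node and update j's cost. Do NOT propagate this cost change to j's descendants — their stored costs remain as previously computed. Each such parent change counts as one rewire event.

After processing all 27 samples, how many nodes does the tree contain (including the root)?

1. q=(13,6) nearest=0 d=12 new=(5,4) → add node 1 parent=0 cost=4
2. q=(5,9) nearest=1 d=5 new=(5,8) → add node 2 parent=1 cost=8
3. q=(13,29) nearest=2 d=21 new=(9,12) → add node 3 parent=2 cost=12
4. q=(4,4) nearest=1 d=1 new=(4,4) → add node 4 parent=1 cost=5
5. q=(3,35) nearest=3 d=23 new=(5,16) → blocked by [5,9]×[16,24], reject
6. q=(12,19) nearest=3 d=7 new=(12,16) → blocked by [9,11]×[13,15], reject
7. q=(19,20) nearest=3 d=10 new=(13,16) → blocked by [9,11]×[13,15], reject
8. q=(14,9) nearest=3 d=5 new=(13,9) → add node 5 parent=3 cost=16
9. q=(5,38) nearest=3 d=26 new=(5,16) → blocked by [5,9]×[16,24], reject
10. q=(13,4) nearest=5 d=5 new=(13,5) → blocked by [10,13]×[6,8], reject
11. q=(2,7) nearest=1 d=3 new=(2,7) → add node 6 parent=1 cost=7
12. q=(19,15) nearest=5 d=6 new=(17,13) → add node 7 parent=5 cost=20
13. q=(19,21) nearest=7 d=8 new=(19,17) → add node 8 parent=7 cost=24
14. q=(5,36) nearest=8 d=19 new=(15,21) → blocked by [13,16]×[18,21], reject
15. q=(14,35) nearest=8 d=18 new=(15,21) → blocked by [13,16]×[18,21], reject
16. q=(4,37) nearest=8 d=20 new=(15,21) → blocked by [13,16]×[18,21], reject
17. q=(2,28) nearest=7 d=15 new=(13,17) → add node 9 parent=7 cost=24
18. q=(12,32) nearest=8 d=15 new=(15,21) → blocked by [13,16]×[18,21], reject
19. q=(7,24) nearest=9 d=7 new=(9,21) → blocked by [5,9]×[16,24], reject
20. q=(10,17) nearest=9 d=3 new=(10,17) → add node 10 parent=9 cost=27
21. q=(10,36) nearest=8 d=19 new=(15,21) → blocked by [13,16]×[18,21], reject
22. q=(10,2) nearest=1 d=5 new=(9,2) → add node 11 parent=1 cost=8
23. q=(16,8) nearest=5 d=3 new=(16,8) → add node 12 parent=5 cost=19
24. q=(5,7) nearest=2 d=1 new=(5,7) → add node 13 parent=2 cost=9
25. q=(2,12) nearest=2 d=4 new=(2,12) → add node 14 parent=2 cost=12
26. q=(9,33) nearest=8 d=16 new=(15,21) → blocked by [13,16]×[18,21], reject
27. q=(11,12) nearest=3 d=2 new=(11,12) → add node 15 parent=3 cost=14; rewire 8→15 (22<24); rewire 9→15 (19<24)

Node count: 16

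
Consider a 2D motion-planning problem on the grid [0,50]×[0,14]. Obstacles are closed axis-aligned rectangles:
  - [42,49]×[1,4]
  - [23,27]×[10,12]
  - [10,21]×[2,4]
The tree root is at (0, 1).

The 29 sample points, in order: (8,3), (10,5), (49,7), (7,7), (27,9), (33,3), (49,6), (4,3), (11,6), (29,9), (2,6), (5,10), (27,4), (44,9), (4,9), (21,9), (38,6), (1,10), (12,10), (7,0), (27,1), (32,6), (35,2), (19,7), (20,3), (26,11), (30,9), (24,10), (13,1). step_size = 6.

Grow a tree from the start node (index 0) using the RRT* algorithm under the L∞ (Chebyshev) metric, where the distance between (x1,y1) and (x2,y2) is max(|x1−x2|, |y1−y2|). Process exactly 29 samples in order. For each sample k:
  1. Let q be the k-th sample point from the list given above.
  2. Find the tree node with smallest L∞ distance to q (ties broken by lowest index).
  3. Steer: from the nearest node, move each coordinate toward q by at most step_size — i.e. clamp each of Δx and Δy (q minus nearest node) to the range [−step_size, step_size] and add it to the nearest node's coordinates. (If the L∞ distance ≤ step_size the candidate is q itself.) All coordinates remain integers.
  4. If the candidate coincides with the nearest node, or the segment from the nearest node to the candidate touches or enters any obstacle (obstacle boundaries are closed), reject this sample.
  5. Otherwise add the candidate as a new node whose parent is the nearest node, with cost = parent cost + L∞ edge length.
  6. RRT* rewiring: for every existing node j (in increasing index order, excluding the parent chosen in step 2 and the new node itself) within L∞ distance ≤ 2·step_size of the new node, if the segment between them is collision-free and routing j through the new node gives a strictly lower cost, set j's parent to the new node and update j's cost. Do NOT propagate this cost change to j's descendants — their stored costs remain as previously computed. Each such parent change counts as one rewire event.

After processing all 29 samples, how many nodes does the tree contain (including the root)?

Node count: 26

1. q=(8,3) nearest=0 d=8 new=(6,3) → add node 1 parent=0 cost=6
2. q=(10,5) nearest=1 d=4 new=(10,5) → add node 2 parent=1 cost=10
3. q=(49,7) nearest=2 d=39 new=(16,7) → add node 3 parent=2 cost=16
4. q=(7,7) nearest=2 d=3 new=(7,7) → add node 4 parent=2 cost=13
5. q=(27,9) nearest=3 d=11 new=(22,9) → add node 5 parent=3 cost=22
6. q=(33,3) nearest=5 d=11 new=(28,3) → add node 6 parent=5 cost=28
7. q=(49,6) nearest=6 d=21 new=(34,6) → add node 7 parent=6 cost=34
8. q=(4,3) nearest=1 d=2 new=(4,3) → add node 8 parent=1 cost=8; rewire 4→8 (12<13)
9. q=(11,6) nearest=2 d=1 new=(11,6) → add node 9 parent=2 cost=11
10. q=(29,9) nearest=7 d=5 new=(29,9) → add node 10 parent=7 cost=39
11. q=(2,6) nearest=8 d=3 new=(2,6) → add node 11 parent=8 cost=11
12. q=(5,10) nearest=4 d=3 new=(5,10) → add node 12 parent=4 cost=15
13. q=(27,4) nearest=6 d=1 new=(27,4) → add node 13 parent=6 cost=29; rewire 10→13 (34<39)
14. q=(44,9) nearest=7 d=10 new=(40,9) → add node 14 parent=7 cost=40
15. q=(4,9) nearest=12 d=1 new=(4,9) → add node 15 parent=12 cost=16
16. q=(21,9) nearest=5 d=1 new=(21,9) → add node 16 parent=5 cost=23; rewire 10→16 (31<34)
17. q=(38,6) nearest=14 d=3 new=(38,6) → add node 17 parent=14 cost=43
18. q=(1,10) nearest=15 d=3 new=(1,10) → add node 18 parent=15 cost=19
19. q=(12,10) nearest=3 d=4 new=(12,10) → add node 19 parent=3 cost=20
20. q=(7,0) nearest=1 d=3 new=(7,0) → add node 20 parent=1 cost=9; rewire 19→20 (19<20)
21. q=(27,1) nearest=6 d=2 new=(27,1) → add node 21 parent=6 cost=30; rewire 17→21 (41<43)
22. q=(32,6) nearest=7 d=2 new=(32,6) → add node 22 parent=7 cost=36
23. q=(35,2) nearest=7 d=4 new=(35,2) → add node 23 parent=7 cost=38
24. q=(19,7) nearest=16 d=2 new=(19,7) → add node 24 parent=16 cost=25
25. q=(20,3) nearest=3 d=4 new=(20,3) → blocked by [10,21]×[2,4], reject
26. q=(26,11) nearest=10 d=3 new=(26,11) → blocked by [23,27]×[10,12], reject
27. q=(30,9) nearest=10 d=1 new=(30,9) → add node 25 parent=10 cost=32; rewire 17→25 (40<41); rewire 22→25 (35<36)
28. q=(24,10) nearest=5 d=2 new=(24,10) → blocked by [23,27]×[10,12], reject
29. q=(13,1) nearest=2 d=4 new=(13,1) → blocked by [10,21]×[2,4], reject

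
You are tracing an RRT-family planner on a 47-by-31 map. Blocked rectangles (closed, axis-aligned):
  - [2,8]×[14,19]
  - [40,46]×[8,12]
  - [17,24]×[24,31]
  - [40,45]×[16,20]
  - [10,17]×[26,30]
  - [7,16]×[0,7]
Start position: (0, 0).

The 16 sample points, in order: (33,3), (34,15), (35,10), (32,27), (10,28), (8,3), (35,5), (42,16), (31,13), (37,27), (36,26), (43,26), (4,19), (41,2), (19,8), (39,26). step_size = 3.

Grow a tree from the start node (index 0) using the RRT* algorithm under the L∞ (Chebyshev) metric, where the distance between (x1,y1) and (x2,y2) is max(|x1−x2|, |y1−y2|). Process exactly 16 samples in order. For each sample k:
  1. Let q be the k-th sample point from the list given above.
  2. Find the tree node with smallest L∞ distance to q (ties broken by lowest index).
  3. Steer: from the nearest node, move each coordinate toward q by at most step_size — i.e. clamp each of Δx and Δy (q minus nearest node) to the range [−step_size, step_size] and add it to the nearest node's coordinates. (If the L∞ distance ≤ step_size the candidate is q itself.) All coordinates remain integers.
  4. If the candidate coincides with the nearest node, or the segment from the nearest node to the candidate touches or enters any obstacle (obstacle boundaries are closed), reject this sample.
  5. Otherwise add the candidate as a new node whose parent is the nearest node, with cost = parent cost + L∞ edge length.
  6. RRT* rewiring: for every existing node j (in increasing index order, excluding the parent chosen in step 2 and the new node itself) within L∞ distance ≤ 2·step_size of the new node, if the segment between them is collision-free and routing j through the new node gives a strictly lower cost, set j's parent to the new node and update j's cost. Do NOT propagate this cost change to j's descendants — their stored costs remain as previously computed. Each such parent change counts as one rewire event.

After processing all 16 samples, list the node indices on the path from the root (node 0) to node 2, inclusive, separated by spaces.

1. q=(33,3) nearest=0 d=33 new=(3,3) → add node 1 parent=0 cost=3
2. q=(34,15) nearest=1 d=31 new=(6,6) → add node 2 parent=1 cost=6
3. q=(35,10) nearest=2 d=29 new=(9,9) → blocked by [7,16]×[0,7], reject
4. q=(32,27) nearest=2 d=26 new=(9,9) → blocked by [7,16]×[0,7], reject
5. q=(10,28) nearest=2 d=22 new=(9,9) → blocked by [7,16]×[0,7], reject
6. q=(8,3) nearest=2 d=3 new=(8,3) → blocked by [7,16]×[0,7], reject
7. q=(35,5) nearest=2 d=29 new=(9,5) → blocked by [7,16]×[0,7], reject
8. q=(42,16) nearest=2 d=36 new=(9,9) → blocked by [7,16]×[0,7], reject
9. q=(31,13) nearest=2 d=25 new=(9,9) → blocked by [7,16]×[0,7], reject
10. q=(37,27) nearest=2 d=31 new=(9,9) → blocked by [7,16]×[0,7], reject
11. q=(36,26) nearest=2 d=30 new=(9,9) → blocked by [7,16]×[0,7], reject
12. q=(43,26) nearest=2 d=37 new=(9,9) → blocked by [7,16]×[0,7], reject
13. q=(4,19) nearest=2 d=13 new=(4,9) → add node 3 parent=2 cost=9
14. q=(41,2) nearest=2 d=35 new=(9,3) → blocked by [7,16]×[0,7], reject
15. q=(19,8) nearest=2 d=13 new=(9,8) → blocked by [7,16]×[0,7], reject
16. q=(39,26) nearest=2 d=33 new=(9,9) → blocked by [7,16]×[0,7], reject

Path: 0 1 2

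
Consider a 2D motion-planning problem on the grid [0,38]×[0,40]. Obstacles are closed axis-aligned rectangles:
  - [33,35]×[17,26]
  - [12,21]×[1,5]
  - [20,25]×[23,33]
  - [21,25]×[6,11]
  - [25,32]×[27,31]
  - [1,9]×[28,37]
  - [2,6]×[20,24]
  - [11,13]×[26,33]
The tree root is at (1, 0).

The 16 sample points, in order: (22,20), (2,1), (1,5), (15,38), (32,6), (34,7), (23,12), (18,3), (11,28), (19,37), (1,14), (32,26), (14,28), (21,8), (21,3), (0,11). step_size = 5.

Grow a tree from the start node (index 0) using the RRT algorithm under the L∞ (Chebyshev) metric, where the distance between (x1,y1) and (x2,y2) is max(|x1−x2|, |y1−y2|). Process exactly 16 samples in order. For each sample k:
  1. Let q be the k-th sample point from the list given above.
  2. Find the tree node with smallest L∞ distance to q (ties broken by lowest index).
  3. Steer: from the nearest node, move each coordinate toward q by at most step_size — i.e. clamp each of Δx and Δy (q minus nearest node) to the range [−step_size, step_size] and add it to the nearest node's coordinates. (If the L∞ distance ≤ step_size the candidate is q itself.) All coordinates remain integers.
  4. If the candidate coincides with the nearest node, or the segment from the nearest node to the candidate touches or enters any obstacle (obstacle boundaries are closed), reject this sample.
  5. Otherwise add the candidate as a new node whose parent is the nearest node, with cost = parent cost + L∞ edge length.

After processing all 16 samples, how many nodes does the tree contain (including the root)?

Node count: 11

1. q=(22,20) nearest=0 d=21 new=(6,5) → add node 1 parent=0 cost=5
2. q=(2,1) nearest=0 d=1 new=(2,1) → add node 2 parent=0 cost=1
3. q=(1,5) nearest=2 d=4 new=(1,5) → add node 3 parent=2 cost=5
4. q=(15,38) nearest=1 d=33 new=(11,10) → add node 4 parent=1 cost=10
5. q=(32,6) nearest=4 d=21 new=(16,6) → add node 5 parent=4 cost=15
6. q=(34,7) nearest=5 d=18 new=(21,7) → blocked by [21,25]×[6,11], reject
7. q=(23,12) nearest=5 d=7 new=(21,11) → blocked by [21,25]×[6,11], reject
8. q=(18,3) nearest=5 d=3 new=(18,3) → blocked by [12,21]×[1,5], reject
9. q=(11,28) nearest=4 d=18 new=(11,15) → add node 6 parent=4 cost=15
10. q=(19,37) nearest=6 d=22 new=(16,20) → add node 7 parent=6 cost=20
11. q=(1,14) nearest=1 d=9 new=(1,10) → add node 8 parent=1 cost=10
12. q=(32,26) nearest=7 d=16 new=(21,25) → blocked by [20,25]×[23,33], reject
13. q=(14,28) nearest=7 d=8 new=(14,25) → add node 9 parent=7 cost=25
14. q=(21,8) nearest=5 d=5 new=(21,8) → blocked by [21,25]×[6,11], reject
15. q=(21,3) nearest=5 d=5 new=(21,3) → blocked by [12,21]×[1,5], reject
16. q=(0,11) nearest=8 d=1 new=(0,11) → add node 10 parent=8 cost=11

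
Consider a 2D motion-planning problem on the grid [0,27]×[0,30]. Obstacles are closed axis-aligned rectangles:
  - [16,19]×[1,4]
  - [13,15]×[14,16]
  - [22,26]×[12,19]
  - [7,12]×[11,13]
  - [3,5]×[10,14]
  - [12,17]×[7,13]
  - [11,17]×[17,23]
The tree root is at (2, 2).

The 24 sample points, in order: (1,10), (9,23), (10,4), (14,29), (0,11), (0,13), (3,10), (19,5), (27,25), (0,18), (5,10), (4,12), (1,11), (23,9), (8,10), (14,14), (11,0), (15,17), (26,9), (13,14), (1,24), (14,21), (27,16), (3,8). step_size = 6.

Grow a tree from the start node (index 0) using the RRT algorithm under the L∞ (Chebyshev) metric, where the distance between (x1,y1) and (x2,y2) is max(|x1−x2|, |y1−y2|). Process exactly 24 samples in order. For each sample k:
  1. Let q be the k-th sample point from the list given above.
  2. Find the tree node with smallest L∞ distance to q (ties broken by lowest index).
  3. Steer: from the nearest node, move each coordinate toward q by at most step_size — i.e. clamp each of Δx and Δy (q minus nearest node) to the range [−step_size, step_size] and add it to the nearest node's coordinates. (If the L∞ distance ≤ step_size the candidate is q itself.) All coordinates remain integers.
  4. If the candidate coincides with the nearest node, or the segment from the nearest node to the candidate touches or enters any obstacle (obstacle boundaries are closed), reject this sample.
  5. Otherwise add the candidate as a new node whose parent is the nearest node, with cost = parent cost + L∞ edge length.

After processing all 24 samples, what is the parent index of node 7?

Parent of node 7: 3

1. q=(1,10) nearest=0 d=8 new=(1,8) → add node 1 parent=0 cost=6
2. q=(9,23) nearest=1 d=15 new=(7,14) → blocked by [3,5]×[10,14], reject
3. q=(10,4) nearest=0 d=8 new=(8,4) → add node 2 parent=0 cost=6
4. q=(14,29) nearest=1 d=21 new=(7,14) → blocked by [3,5]×[10,14], reject
5. q=(0,11) nearest=1 d=3 new=(0,11) → add node 3 parent=1 cost=9
6. q=(0,13) nearest=3 d=2 new=(0,13) → add node 4 parent=3 cost=11
7. q=(3,10) nearest=1 d=2 new=(3,10) → blocked by [3,5]×[10,14], reject
8. q=(19,5) nearest=2 d=11 new=(14,5) → add node 5 parent=2 cost=12
9. q=(27,25) nearest=5 d=20 new=(20,11) → blocked by [12,17]×[7,13], reject
10. q=(0,18) nearest=4 d=5 new=(0,18) → add node 6 parent=4 cost=16
11. q=(5,10) nearest=1 d=4 new=(5,10) → blocked by [3,5]×[10,14], reject
12. q=(4,12) nearest=1 d=4 new=(4,12) → blocked by [3,5]×[10,14], reject
13. q=(1,11) nearest=3 d=1 new=(1,11) → add node 7 parent=3 cost=10
14. q=(23,9) nearest=5 d=9 new=(20,9) → blocked by [12,17]×[7,13], reject
15. q=(8,10) nearest=2 d=6 new=(8,10) → add node 8 parent=2 cost=12
16. q=(14,14) nearest=8 d=6 new=(14,14) → blocked by [13,15]×[14,16], reject
17. q=(11,0) nearest=2 d=4 new=(11,0) → add node 9 parent=2 cost=10
18. q=(15,17) nearest=8 d=7 new=(14,16) → blocked by [13,15]×[14,16], reject
19. q=(26,9) nearest=5 d=12 new=(20,9) → blocked by [12,17]×[7,13], reject
20. q=(13,14) nearest=8 d=5 new=(13,14) → blocked by [13,15]×[14,16], reject
21. q=(1,24) nearest=6 d=6 new=(1,24) → add node 10 parent=6 cost=22
22. q=(14,21) nearest=8 d=11 new=(14,16) → blocked by [13,15]×[14,16], reject
23. q=(27,16) nearest=5 d=13 new=(20,11) → blocked by [12,17]×[7,13], reject
24. q=(3,8) nearest=1 d=2 new=(3,8) → add node 11 parent=1 cost=8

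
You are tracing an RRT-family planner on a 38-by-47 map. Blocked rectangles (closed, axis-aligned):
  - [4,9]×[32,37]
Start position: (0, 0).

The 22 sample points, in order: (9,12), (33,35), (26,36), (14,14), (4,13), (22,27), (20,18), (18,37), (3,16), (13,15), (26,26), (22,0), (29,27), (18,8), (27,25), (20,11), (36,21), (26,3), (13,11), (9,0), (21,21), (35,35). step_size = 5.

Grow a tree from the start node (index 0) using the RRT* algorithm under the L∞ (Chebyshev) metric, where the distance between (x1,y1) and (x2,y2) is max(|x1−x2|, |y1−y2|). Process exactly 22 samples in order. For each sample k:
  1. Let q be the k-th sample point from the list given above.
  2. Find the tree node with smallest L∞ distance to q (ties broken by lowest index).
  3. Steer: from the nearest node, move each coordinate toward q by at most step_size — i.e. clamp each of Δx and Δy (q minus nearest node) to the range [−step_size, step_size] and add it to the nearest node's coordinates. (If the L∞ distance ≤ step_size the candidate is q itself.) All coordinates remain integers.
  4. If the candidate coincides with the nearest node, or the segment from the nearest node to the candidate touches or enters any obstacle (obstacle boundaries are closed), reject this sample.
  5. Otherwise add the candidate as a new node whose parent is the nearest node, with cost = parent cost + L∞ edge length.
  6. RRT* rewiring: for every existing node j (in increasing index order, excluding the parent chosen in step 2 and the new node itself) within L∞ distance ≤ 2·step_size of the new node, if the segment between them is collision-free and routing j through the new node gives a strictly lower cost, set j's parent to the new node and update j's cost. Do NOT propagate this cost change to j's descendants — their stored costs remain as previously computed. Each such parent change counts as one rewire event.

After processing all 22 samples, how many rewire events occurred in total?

1. q=(9,12) nearest=0 d=12 new=(5,5) → add node 1 parent=0 cost=5
2. q=(33,35) nearest=1 d=30 new=(10,10) → add node 2 parent=1 cost=10
3. q=(26,36) nearest=2 d=26 new=(15,15) → add node 3 parent=2 cost=15
4. q=(14,14) nearest=3 d=1 new=(14,14) → add node 4 parent=3 cost=16
5. q=(4,13) nearest=2 d=6 new=(5,13) → add node 5 parent=2 cost=15
6. q=(22,27) nearest=3 d=12 new=(20,20) → add node 6 parent=3 cost=20
7. q=(20,18) nearest=6 d=2 new=(20,18) → add node 7 parent=6 cost=22
8. q=(18,37) nearest=6 d=17 new=(18,25) → add node 8 parent=6 cost=25
9. q=(3,16) nearest=5 d=3 new=(3,16) → add node 9 parent=5 cost=18
10. q=(13,15) nearest=4 d=1 new=(13,15) → add node 10 parent=4 cost=17
11. q=(26,26) nearest=6 d=6 new=(25,25) → add node 11 parent=6 cost=25
12. q=(22,0) nearest=2 d=12 new=(15,5) → add node 12 parent=2 cost=15
13. q=(29,27) nearest=11 d=4 new=(29,27) → add node 13 parent=11 cost=29
14. q=(18,8) nearest=12 d=3 new=(18,8) → add node 14 parent=12 cost=18
15. q=(27,25) nearest=11 d=2 new=(27,25) → add node 15 parent=11 cost=27
16. q=(20,11) nearest=14 d=3 new=(20,11) → add node 16 parent=14 cost=21
17. q=(36,21) nearest=13 d=7 new=(34,22) → add node 17 parent=13 cost=34
18. q=(26,3) nearest=14 d=8 new=(23,3) → add node 18 parent=14 cost=23
19. q=(13,11) nearest=2 d=3 new=(13,11) → add node 19 parent=2 cost=13; rewire 7→19 (20<22); rewire 16→19 (20<21)
20. q=(9,0) nearest=1 d=5 new=(9,0) → add node 20 parent=1 cost=10
21. q=(21,21) nearest=6 d=1 new=(21,21) → add node 21 parent=6 cost=21
22. q=(35,35) nearest=13 d=8 new=(34,32) → add node 22 parent=13 cost=34

Rewire events: 2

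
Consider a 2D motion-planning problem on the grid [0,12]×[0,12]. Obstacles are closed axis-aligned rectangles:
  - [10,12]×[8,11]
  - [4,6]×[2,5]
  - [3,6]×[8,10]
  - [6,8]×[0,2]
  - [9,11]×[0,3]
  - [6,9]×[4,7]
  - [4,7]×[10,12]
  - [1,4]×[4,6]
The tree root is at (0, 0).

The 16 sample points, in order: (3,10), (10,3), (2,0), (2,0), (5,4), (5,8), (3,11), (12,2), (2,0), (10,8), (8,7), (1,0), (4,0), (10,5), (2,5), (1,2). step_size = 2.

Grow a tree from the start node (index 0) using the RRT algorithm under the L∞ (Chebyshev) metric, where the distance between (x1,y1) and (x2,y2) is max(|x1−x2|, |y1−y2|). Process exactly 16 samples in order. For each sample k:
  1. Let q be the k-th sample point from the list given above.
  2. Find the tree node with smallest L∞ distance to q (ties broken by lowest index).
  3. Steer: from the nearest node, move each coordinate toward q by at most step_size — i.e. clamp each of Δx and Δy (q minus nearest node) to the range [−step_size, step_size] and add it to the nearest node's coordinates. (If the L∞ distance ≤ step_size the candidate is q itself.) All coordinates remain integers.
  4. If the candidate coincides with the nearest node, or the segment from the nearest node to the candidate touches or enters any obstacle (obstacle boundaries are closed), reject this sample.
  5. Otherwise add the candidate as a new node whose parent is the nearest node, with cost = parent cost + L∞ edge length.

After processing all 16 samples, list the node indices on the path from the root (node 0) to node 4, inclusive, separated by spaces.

1. q=(3,10) nearest=0 d=10 new=(2,2) → add node 1 parent=0 cost=2
2. q=(10,3) nearest=1 d=8 new=(4,3) → blocked by [4,6]×[2,5], reject
3. q=(2,0) nearest=0 d=2 new=(2,0) → add node 2 parent=0 cost=2
4. q=(2,0) nearest=2 d=0 → coincident, reject
5. q=(5,4) nearest=1 d=3 new=(4,4) → blocked by [4,6]×[2,5], reject
6. q=(5,8) nearest=1 d=6 new=(4,4) → blocked by [4,6]×[2,5], reject
7. q=(3,11) nearest=1 d=9 new=(3,4) → blocked by [1,4]×[4,6], reject
8. q=(12,2) nearest=1 d=10 new=(4,2) → blocked by [4,6]×[2,5], reject
9. q=(2,0) nearest=2 d=0 → coincident, reject
10. q=(10,8) nearest=1 d=8 new=(4,4) → blocked by [4,6]×[2,5], reject
11. q=(8,7) nearest=1 d=6 new=(4,4) → blocked by [4,6]×[2,5], reject
12. q=(1,0) nearest=0 d=1 new=(1,0) → add node 3 parent=0 cost=1
13. q=(4,0) nearest=1 d=2 new=(4,0) → add node 4 parent=1 cost=4
14. q=(10,5) nearest=4 d=6 new=(6,2) → blocked by [4,6]×[2,5], reject
15. q=(2,5) nearest=1 d=3 new=(2,4) → blocked by [1,4]×[4,6], reject
16. q=(1,2) nearest=1 d=1 new=(1,2) → add node 5 parent=1 cost=3

Path: 0 1 4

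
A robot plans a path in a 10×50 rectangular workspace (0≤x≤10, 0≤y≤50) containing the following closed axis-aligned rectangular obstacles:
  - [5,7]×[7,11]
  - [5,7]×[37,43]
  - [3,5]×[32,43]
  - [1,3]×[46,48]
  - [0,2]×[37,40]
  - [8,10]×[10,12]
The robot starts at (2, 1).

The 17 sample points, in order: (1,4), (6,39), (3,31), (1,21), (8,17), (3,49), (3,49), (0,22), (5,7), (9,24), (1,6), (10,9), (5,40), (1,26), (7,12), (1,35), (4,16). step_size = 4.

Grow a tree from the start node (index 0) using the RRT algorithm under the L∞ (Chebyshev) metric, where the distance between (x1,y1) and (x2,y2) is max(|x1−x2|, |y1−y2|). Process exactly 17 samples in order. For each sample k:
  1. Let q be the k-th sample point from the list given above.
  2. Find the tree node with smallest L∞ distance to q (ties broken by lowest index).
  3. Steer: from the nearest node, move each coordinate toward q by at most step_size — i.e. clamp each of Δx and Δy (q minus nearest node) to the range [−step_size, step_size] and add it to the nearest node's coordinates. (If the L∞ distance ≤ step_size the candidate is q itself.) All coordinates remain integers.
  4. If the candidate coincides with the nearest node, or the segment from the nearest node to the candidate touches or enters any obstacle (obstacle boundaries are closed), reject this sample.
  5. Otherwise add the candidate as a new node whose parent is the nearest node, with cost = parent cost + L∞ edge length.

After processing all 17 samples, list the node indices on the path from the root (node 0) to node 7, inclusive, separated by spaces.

1. q=(1,4) nearest=0 d=3 new=(1,4) → add node 1 parent=0 cost=3
2. q=(6,39) nearest=1 d=35 new=(5,8) → blocked by [5,7]×[7,11], reject
3. q=(3,31) nearest=1 d=27 new=(3,8) → add node 2 parent=1 cost=7
4. q=(1,21) nearest=2 d=13 new=(1,12) → add node 3 parent=2 cost=11
5. q=(8,17) nearest=3 d=7 new=(5,16) → add node 4 parent=3 cost=15
6. q=(3,49) nearest=4 d=33 new=(3,20) → add node 5 parent=4 cost=19
7. q=(3,49) nearest=5 d=29 new=(3,24) → add node 6 parent=5 cost=23
8. q=(0,22) nearest=5 d=3 new=(0,22) → add node 7 parent=5 cost=22
9. q=(5,7) nearest=2 d=2 new=(5,7) → blocked by [5,7]×[7,11], reject
10. q=(9,24) nearest=5 d=6 new=(7,24) → add node 8 parent=5 cost=23
11. q=(1,6) nearest=1 d=2 new=(1,6) → add node 9 parent=1 cost=5
12. q=(10,9) nearest=2 d=7 new=(7,9) → blocked by [5,7]×[7,11], reject
13. q=(5,40) nearest=6 d=16 new=(5,28) → add node 10 parent=6 cost=27
14. q=(1,26) nearest=6 d=2 new=(1,26) → add node 11 parent=6 cost=25
15. q=(7,12) nearest=2 d=4 new=(7,12) → blocked by [5,7]×[7,11], reject
16. q=(1,35) nearest=10 d=7 new=(1,32) → add node 12 parent=10 cost=31
17. q=(4,16) nearest=4 d=1 new=(4,16) → add node 13 parent=4 cost=16

Path: 0 1 2 3 4 5 7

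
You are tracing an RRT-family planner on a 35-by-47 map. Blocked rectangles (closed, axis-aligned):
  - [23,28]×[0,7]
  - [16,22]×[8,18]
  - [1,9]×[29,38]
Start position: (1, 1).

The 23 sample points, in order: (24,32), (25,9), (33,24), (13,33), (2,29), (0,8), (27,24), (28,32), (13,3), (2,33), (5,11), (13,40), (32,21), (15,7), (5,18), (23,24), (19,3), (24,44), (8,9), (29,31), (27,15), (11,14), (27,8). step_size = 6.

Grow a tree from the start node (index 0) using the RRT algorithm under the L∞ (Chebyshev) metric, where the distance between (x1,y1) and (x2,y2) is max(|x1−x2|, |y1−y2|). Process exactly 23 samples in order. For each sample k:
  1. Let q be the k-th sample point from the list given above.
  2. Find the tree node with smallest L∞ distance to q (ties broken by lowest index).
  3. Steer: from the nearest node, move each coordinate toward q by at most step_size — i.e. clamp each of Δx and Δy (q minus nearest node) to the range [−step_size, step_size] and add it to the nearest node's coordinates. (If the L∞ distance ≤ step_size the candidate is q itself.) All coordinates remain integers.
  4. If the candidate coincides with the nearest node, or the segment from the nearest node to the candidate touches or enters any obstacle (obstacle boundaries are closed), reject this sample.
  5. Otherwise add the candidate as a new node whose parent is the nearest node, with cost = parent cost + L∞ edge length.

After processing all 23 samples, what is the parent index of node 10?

1. q=(24,32) nearest=0 d=31 new=(7,7) → add node 1 parent=0 cost=6
2. q=(25,9) nearest=1 d=18 new=(13,9) → add node 2 parent=1 cost=12
3. q=(33,24) nearest=2 d=20 new=(19,15) → blocked by [16,22]×[8,18], reject
4. q=(13,33) nearest=2 d=24 new=(13,15) → add node 3 parent=2 cost=18
5. q=(2,29) nearest=3 d=14 new=(7,21) → add node 4 parent=3 cost=24
6. q=(0,8) nearest=0 d=7 new=(0,7) → add node 5 parent=0 cost=6
7. q=(27,24) nearest=3 d=14 new=(19,21) → blocked by [16,22]×[8,18], reject
8. q=(28,32) nearest=3 d=17 new=(19,21) → blocked by [16,22]×[8,18], reject
9. q=(13,3) nearest=1 d=6 new=(13,3) → add node 6 parent=1 cost=12
10. q=(2,33) nearest=4 d=12 new=(2,27) → add node 7 parent=4 cost=30
11. q=(5,11) nearest=1 d=4 new=(5,11) → add node 8 parent=1 cost=10
12. q=(13,40) nearest=7 d=13 new=(8,33) → blocked by [1,9]×[29,38], reject
13. q=(32,21) nearest=2 d=19 new=(19,15) → blocked by [16,22]×[8,18], reject
14. q=(15,7) nearest=2 d=2 new=(15,7) → add node 9 parent=2 cost=14
15. q=(5,18) nearest=4 d=3 new=(5,18) → add node 10 parent=4 cost=27
16. q=(23,24) nearest=3 d=10 new=(19,21) → blocked by [16,22]×[8,18], reject
17. q=(19,3) nearest=9 d=4 new=(19,3) → add node 11 parent=9 cost=18
18. q=(24,44) nearest=7 d=22 new=(8,33) → blocked by [1,9]×[29,38], reject
19. q=(8,9) nearest=1 d=2 new=(8,9) → add node 12 parent=1 cost=8
20. q=(29,31) nearest=3 d=16 new=(19,21) → blocked by [16,22]×[8,18], reject
21. q=(27,15) nearest=9 d=12 new=(21,13) → blocked by [16,22]×[8,18], reject
22. q=(11,14) nearest=3 d=2 new=(11,14) → add node 13 parent=3 cost=20
23. q=(27,8) nearest=11 d=8 new=(25,8) → blocked by [23,28]×[0,7], reject

Parent of node 10: 4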